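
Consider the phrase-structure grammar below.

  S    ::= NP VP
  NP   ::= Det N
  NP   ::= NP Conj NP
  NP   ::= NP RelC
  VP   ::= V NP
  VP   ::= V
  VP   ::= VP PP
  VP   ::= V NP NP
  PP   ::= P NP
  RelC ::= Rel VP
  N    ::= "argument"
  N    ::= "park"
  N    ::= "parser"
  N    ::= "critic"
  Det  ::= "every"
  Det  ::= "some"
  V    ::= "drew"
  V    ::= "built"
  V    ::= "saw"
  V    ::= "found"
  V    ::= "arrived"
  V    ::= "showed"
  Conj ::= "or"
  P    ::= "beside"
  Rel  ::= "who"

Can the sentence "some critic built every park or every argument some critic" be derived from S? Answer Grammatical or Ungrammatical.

[S [NP [Det some] [N critic]] [VP [V built] [NP [NP [Det every] [N park]] [Conj or] [NP [Det every] [N argument]]] [NP [Det some] [N critic]]]]
The bracketing above is licensed at every node by one of the given productions, with S at the root.

Grammatical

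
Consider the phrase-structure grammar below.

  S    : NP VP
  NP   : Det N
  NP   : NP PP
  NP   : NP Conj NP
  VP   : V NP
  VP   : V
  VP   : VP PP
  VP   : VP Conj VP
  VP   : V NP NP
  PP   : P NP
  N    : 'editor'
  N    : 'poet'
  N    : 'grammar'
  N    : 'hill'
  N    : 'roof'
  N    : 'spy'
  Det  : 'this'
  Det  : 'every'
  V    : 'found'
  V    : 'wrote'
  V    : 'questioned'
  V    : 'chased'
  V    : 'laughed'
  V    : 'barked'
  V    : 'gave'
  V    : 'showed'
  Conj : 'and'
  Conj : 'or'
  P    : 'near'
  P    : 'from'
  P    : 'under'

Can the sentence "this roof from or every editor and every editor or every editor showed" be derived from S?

Ungrammatical

A P word can never sit immediately before a Conj word in any string this grammar generates, so the substring 'from or' rules out a derivation.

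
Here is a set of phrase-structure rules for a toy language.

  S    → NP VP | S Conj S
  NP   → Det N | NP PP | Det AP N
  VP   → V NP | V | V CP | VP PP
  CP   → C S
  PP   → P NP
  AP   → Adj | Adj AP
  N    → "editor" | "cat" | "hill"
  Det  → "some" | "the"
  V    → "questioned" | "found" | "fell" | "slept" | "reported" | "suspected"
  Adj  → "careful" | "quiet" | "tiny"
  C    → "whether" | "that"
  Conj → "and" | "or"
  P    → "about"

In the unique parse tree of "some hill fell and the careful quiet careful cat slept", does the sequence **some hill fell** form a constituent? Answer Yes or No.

[S [S [NP [Det some] [N hill]] [VP [V fell]]] [Conj and] [S [NP [Det the] [AP [Adj careful] [AP [Adj quiet] [AP [Adj careful]]]] [N cat]] [VP [V slept]]]]
The words 'some hill fell' are exhaustively dominated by a single S node (built by S → NP VP), so they form a constituent.

Yes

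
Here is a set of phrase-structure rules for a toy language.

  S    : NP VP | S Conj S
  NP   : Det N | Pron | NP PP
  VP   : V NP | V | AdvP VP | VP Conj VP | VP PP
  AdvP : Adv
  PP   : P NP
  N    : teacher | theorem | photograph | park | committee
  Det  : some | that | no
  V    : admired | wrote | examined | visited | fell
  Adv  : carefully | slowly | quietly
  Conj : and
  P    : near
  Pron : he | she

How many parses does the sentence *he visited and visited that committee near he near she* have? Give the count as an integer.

Two of the 9 distinct bracketings:
[S [NP [Pron he]] [VP [VP [V visited]] [Conj and] [VP [V visited] [NP [NP [Det that] [N committee]] [PP [P near] [NP [NP [Pron he]] [PP [P near] [NP [Pron she]]]]]]]]]
[S [NP [Pron he]] [VP [VP [V visited]] [Conj and] [VP [V visited] [NP [NP [NP [Det that] [N committee]] [PP [P near] [NP [Pron he]]]] [PP [P near] [NP [Pron she]]]]]]]
The trees differ in how a recursive rule is bracketed over the same span.

9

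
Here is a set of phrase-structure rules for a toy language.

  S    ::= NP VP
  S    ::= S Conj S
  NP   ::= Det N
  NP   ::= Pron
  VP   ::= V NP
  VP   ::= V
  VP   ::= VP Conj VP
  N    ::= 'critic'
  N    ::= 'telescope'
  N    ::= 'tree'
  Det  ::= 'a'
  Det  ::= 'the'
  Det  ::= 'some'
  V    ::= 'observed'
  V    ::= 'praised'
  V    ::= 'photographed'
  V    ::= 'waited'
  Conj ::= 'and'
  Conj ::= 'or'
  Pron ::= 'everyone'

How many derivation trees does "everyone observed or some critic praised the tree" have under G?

[S [S [NP [Pron everyone]] [VP [V observed]]] [Conj or] [S [NP [Det some] [N critic]] [VP [V praised] [NP [Det the] [N tree]]]]]
No rule offers an alternative attachment or grouping for any span, so this is the only derivation.

1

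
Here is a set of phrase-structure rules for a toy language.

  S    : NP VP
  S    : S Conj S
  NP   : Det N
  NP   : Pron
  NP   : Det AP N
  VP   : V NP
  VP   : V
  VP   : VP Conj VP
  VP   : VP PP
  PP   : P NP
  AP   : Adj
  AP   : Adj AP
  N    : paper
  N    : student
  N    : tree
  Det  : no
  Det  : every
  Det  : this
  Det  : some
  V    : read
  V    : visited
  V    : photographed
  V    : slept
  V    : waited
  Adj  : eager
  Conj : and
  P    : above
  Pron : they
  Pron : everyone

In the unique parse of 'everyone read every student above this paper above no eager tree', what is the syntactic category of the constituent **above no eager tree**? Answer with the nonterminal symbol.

PP

S
  NP
    Pron: everyone
  VP
    VP
      VP
        V: read
        NP
          Det: every
          N: student
      PP
        P: above
        NP
          Det: this
          N: paper
    PP
      P: above
      NP
        Det: no
        AP
          Adj: eager
        N: tree
The span 'above no eager tree' is the PP node built by PP → P NP.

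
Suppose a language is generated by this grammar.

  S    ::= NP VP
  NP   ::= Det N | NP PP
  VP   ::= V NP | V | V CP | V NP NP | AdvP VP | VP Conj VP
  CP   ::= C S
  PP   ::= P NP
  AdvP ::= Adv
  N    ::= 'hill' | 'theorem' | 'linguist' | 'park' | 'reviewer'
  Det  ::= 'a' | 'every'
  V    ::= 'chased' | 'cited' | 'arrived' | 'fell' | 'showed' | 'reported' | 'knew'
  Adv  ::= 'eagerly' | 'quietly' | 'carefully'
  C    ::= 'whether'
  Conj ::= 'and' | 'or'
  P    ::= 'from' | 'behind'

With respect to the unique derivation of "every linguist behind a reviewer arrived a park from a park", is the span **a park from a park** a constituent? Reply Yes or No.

[S [NP [NP [Det every] [N linguist]] [PP [P behind] [NP [Det a] [N reviewer]]]] [VP [V arrived] [NP [NP [Det a] [N park]] [PP [P from] [NP [Det a] [N park]]]]]]
The words 'a park from a park' are exhaustively dominated by a single NP node (built by NP → NP PP), so they form a constituent.

Yes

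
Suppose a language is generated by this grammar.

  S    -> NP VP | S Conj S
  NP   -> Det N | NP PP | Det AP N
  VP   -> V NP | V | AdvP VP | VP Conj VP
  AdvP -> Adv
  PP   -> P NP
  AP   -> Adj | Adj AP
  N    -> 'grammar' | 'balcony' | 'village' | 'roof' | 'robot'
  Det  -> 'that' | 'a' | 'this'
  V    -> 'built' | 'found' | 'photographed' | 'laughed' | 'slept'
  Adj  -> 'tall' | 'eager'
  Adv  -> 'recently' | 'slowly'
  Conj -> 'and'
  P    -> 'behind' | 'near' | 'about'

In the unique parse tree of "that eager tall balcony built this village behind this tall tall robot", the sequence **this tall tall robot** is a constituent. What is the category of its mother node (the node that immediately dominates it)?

[S [NP [Det that] [AP [Adj eager] [AP [Adj tall]]] [N balcony]] [VP [V built] [NP [NP [Det this] [N village]] [PP [P behind] [NP [Det this] [AP [Adj tall] [AP [Adj tall]]] [N robot]]]]]]
The span 'this tall tall robot' is the NP node built by NP → Det AP N.
Its mother is the PP built by PP → P NP.

PP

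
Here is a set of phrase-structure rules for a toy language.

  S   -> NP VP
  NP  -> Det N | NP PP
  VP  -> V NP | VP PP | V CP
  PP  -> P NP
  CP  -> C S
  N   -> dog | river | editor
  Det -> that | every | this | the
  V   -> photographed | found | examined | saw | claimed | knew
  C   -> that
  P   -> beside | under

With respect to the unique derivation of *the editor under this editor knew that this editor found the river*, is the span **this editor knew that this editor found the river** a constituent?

[S [NP [NP [Det the] [N editor]] [PP [P under] [NP [Det this] [N editor]]]] [VP [V knew] [CP [C that] [S [NP [Det this] [N editor]] [VP [V found] [NP [Det the] [N river]]]]]]]
The smallest constituent containing 'this editor knew that this editor found the river' is the S spanning 'the editor under this editor knew that this editor found the river'; no single node in the tree dominates exactly the given words.

No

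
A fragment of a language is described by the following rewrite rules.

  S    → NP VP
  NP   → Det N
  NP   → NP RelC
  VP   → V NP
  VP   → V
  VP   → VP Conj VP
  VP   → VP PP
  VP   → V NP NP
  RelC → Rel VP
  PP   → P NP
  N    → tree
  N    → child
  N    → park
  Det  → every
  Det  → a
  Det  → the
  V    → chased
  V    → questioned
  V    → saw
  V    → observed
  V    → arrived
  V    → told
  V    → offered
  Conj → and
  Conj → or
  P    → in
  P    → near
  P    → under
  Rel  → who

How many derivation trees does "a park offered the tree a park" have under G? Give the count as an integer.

[S [NP [Det a] [N park]] [VP [V offered] [NP [Det the] [N tree]] [NP [Det a] [N park]]]]
No rule offers an alternative attachment or grouping for any span, so this is the only derivation.

1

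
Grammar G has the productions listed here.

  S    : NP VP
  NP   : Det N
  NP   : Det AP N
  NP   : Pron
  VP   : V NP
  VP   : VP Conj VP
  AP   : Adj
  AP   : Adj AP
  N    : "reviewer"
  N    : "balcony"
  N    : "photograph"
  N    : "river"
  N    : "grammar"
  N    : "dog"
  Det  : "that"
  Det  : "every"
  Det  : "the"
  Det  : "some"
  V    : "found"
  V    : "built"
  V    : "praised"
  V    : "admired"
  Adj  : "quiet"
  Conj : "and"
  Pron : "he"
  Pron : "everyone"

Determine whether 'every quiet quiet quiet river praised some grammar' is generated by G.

Grammatical

[S [NP [Det every] [AP [Adj quiet] [AP [Adj quiet] [AP [Adj quiet]]]] [N river]] [VP [V praised] [NP [Det some] [N grammar]]]]
Each bracket corresponds to one application of a listed rule, so the string is derivable from S.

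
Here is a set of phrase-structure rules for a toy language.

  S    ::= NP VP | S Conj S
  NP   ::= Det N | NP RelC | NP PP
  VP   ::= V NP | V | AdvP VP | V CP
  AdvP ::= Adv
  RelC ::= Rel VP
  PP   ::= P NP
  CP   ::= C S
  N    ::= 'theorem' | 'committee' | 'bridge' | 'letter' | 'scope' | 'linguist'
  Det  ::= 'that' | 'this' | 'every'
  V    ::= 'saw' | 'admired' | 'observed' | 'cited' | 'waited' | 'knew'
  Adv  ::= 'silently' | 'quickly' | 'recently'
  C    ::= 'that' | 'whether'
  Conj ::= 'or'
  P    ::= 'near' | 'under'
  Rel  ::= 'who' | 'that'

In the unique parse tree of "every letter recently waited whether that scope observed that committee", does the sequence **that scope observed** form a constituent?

[S [NP [Det every] [N letter]] [VP [AdvP [Adv recently]] [VP [V waited] [CP [C whether] [S [NP [Det that] [N scope]] [VP [V observed] [NP [Det that] [N committee]]]]]]]]
The smallest constituent containing 'that scope observed' is the S spanning 'that scope observed that committee'; no single node in the tree dominates exactly the given words.

No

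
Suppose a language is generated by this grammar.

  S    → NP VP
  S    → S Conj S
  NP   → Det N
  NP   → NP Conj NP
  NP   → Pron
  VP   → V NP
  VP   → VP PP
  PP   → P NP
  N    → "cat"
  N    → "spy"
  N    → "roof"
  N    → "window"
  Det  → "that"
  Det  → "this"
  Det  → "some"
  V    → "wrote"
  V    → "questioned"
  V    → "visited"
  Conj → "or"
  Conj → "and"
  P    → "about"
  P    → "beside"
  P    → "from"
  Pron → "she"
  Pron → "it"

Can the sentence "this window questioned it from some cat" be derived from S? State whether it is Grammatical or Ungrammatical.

S
  NP
    Det: this
    N: window
  VP
    VP
      V: questioned
      NP
        Pron: it
    PP
      P: from
      NP
        Det: some
        N: cat
Each bracket corresponds to one application of a listed rule, so the string is derivable from S.

Grammatical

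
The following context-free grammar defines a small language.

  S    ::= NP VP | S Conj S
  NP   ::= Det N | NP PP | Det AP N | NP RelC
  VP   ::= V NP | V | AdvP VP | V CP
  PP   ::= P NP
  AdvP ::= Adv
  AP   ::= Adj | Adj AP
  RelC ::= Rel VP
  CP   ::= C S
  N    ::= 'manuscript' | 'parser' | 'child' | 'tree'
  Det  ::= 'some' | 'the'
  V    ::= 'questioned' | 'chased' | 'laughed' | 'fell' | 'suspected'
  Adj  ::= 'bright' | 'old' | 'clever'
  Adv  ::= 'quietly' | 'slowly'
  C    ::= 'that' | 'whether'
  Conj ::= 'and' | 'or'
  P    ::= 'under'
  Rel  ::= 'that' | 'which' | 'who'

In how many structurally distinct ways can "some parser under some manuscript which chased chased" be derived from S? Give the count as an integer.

The two bracketings:
[S [NP [NP [Det some] [N parser]] [PP [P under] [NP [NP [Det some] [N manuscript]] [RelC [Rel which] [VP [V chased]]]]]] [VP [V chased]]]
[S [NP [NP [NP [Det some] [N parser]] [PP [P under] [NP [Det some] [N manuscript]]]] [RelC [Rel which] [VP [V chased]]]] [VP [V chased]]]
The trees differ in how a recursive rule is bracketed over the same span.

2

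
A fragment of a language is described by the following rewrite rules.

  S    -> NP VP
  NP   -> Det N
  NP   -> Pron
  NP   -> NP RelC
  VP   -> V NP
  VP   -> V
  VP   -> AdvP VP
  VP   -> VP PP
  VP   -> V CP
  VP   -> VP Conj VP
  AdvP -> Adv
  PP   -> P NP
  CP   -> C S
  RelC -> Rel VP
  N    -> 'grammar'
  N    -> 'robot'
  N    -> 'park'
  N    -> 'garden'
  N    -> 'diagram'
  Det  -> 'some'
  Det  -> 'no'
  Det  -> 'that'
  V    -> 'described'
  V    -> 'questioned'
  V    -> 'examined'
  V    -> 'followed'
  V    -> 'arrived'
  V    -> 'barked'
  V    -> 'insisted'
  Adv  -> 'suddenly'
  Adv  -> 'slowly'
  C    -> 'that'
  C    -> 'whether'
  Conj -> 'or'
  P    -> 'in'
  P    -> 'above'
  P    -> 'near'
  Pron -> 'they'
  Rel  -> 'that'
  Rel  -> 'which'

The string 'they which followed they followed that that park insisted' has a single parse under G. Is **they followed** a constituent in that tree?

No

[S [NP [NP [Pron they]] [RelC [Rel which] [VP [V followed] [NP [Pron they]]]]] [VP [V followed] [CP [C that] [S [NP [Det that] [N park]] [VP [V insisted]]]]]]
The smallest constituent containing 'they followed' is the S spanning 'they which followed they followed that that park insisted'; no single node in the tree dominates exactly the given words.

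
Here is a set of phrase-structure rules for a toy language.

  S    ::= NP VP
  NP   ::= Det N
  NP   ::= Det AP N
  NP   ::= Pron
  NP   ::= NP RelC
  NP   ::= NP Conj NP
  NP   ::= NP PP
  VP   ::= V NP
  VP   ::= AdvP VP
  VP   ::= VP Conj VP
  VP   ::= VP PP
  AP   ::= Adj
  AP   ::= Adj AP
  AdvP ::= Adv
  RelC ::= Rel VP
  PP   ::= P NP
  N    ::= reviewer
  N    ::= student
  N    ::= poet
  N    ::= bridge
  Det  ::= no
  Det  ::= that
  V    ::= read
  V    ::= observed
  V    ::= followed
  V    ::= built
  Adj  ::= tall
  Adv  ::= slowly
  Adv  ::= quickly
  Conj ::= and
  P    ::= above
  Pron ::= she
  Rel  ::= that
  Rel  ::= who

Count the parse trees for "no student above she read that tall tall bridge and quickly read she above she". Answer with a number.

4

Two of the 4 distinct bracketings:
[S [NP [NP [Det no] [N student]] [PP [P above] [NP [Pron she]]]] [VP [VP [V read] [NP [Det that] [AP [Adj tall] [AP [Adj tall]]] [N bridge]]] [Conj and] [VP [AdvP [Adv quickly]] [VP [V read] [NP [NP [Pron she]] [PP [P above] [NP [Pron she]]]]]]]]
[S [NP [NP [Det no] [N student]] [PP [P above] [NP [Pron she]]]] [VP [VP [V read] [NP [Det that] [AP [Adj tall] [AP [Adj tall]]] [N bridge]]] [Conj and] [VP [AdvP [Adv quickly]] [VP [VP [V read] [NP [Pron she]]] [PP [P above] [NP [Pron she]]]]]]]
The difference turns on whether VP → VP PP is used at the relevant span, versus an alternative expansion of VP.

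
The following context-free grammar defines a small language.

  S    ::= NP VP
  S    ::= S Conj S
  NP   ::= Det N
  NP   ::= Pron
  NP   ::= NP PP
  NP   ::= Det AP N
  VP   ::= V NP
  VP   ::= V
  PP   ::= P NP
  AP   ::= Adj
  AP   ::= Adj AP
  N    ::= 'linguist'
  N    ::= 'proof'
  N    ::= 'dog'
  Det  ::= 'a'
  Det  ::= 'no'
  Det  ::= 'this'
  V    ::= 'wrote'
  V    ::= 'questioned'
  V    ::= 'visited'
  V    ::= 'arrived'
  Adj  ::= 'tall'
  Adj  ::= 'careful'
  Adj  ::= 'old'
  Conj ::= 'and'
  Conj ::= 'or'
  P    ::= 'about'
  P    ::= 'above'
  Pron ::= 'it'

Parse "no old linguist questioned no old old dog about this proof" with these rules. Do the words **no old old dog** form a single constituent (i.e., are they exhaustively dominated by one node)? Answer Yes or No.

Yes

[S [NP [Det no] [AP [Adj old]] [N linguist]] [VP [V questioned] [NP [NP [Det no] [AP [Adj old] [AP [Adj old]]] [N dog]] [PP [P about] [NP [Det this] [N proof]]]]]]
The words 'no old old dog' are exhaustively dominated by a single NP node (built by NP → Det AP N), so they form a constituent.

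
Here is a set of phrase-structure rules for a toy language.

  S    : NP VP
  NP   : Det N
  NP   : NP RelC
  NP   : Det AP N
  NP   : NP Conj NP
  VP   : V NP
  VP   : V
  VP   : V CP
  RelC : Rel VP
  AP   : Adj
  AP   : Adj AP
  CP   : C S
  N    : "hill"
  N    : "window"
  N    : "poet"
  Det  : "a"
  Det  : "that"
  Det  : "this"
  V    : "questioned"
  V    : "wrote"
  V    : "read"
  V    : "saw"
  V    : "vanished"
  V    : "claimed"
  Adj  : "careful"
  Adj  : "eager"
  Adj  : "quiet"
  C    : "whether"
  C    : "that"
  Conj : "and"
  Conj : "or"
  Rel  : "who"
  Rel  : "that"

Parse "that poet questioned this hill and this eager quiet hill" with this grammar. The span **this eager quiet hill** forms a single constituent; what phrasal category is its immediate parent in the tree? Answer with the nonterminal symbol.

NP

[S [NP [Det that] [N poet]] [VP [V questioned] [NP [NP [Det this] [N hill]] [Conj and] [NP [Det this] [AP [Adj eager] [AP [Adj quiet]]] [N hill]]]]]
The span 'this eager quiet hill' is the NP node built by NP → Det AP N.
Its mother is the NP built by NP → NP Conj NP.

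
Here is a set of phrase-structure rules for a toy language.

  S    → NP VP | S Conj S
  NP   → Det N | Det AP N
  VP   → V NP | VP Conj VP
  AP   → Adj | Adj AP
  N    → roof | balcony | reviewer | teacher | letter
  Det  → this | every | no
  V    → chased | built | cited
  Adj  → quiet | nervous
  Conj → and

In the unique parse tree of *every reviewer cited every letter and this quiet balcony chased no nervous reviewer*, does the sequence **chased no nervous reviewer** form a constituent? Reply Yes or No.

Yes

[S [S [NP [Det every] [N reviewer]] [VP [V cited] [NP [Det every] [N letter]]]] [Conj and] [S [NP [Det this] [AP [Adj quiet]] [N balcony]] [VP [V chased] [NP [Det no] [AP [Adj nervous]] [N reviewer]]]]]
The words 'chased no nervous reviewer' are exhaustively dominated by a single VP node (built by VP → V NP), so they form a constituent.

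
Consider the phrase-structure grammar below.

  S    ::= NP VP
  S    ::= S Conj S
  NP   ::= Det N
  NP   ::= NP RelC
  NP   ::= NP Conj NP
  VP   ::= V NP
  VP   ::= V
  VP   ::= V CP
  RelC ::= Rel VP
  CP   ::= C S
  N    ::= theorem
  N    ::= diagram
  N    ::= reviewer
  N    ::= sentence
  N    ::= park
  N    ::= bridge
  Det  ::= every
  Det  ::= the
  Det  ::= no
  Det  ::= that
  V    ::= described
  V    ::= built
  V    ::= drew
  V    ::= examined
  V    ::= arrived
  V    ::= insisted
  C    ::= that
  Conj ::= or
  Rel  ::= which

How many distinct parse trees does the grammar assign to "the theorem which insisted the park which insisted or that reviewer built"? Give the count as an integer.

Two of the 3 distinct bracketings:
[S [NP [NP [Det the] [N theorem]] [RelC [Rel which] [VP [V insisted] [NP [NP [NP [Det the] [N park]] [RelC [Rel which] [VP [V insisted]]]] [Conj or] [NP [Det that] [N reviewer]]]]]] [VP [V built]]]
[S [NP [NP [NP [Det the] [N theorem]] [RelC [Rel which] [VP [V insisted] [NP [NP [Det the] [N park]] [RelC [Rel which] [VP [V insisted]]]]]]] [Conj or] [NP [Det that] [N reviewer]]] [VP [V built]]]
The trees differ in how a recursive rule is bracketed over the same span.

3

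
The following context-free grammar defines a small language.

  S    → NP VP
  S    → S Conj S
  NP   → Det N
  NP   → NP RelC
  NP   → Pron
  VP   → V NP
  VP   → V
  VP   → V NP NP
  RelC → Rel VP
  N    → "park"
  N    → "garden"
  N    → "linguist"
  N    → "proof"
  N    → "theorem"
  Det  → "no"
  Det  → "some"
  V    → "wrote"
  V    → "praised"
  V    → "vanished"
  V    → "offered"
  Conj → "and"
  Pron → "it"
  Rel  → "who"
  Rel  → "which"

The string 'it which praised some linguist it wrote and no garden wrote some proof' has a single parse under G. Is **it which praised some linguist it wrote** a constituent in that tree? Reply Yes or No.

Yes

[S [S [NP [NP [Pron it]] [RelC [Rel which] [VP [V praised] [NP [Det some] [N linguist]] [NP [Pron it]]]]] [VP [V wrote]]] [Conj and] [S [NP [Det no] [N garden]] [VP [V wrote] [NP [Det some] [N proof]]]]]
The words 'it which praised some linguist it wrote' are exhaustively dominated by a single S node (built by S → NP VP), so they form a constituent.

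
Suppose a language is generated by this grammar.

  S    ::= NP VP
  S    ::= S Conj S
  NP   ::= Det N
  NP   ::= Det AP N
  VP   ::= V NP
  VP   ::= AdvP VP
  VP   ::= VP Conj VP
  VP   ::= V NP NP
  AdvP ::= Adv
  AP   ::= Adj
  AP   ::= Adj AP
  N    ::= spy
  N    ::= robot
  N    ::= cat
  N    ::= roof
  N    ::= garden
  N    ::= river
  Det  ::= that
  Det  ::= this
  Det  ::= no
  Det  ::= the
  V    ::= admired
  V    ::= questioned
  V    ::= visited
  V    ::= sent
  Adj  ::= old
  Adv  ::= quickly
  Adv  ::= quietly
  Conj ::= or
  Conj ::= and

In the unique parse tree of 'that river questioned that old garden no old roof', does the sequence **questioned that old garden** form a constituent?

[S [NP [Det that] [N river]] [VP [V questioned] [NP [Det that] [AP [Adj old]] [N garden]] [NP [Det no] [AP [Adj old]] [N roof]]]]
The smallest constituent containing 'questioned that old garden' is the VP spanning 'questioned that old garden no old roof'; no single node in the tree dominates exactly the given words.

No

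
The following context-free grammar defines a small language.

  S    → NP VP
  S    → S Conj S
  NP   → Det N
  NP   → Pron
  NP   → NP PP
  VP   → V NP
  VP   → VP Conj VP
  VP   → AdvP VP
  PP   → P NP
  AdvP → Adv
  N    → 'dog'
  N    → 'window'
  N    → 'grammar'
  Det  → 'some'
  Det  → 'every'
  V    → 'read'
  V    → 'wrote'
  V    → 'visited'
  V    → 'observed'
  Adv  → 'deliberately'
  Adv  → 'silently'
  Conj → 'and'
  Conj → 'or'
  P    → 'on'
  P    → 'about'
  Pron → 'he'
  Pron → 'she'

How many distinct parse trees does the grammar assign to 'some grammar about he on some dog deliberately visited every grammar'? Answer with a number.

2

The two bracketings:
[S [NP [NP [Det some] [N grammar]] [PP [P about] [NP [NP [Pron he]] [PP [P on] [NP [Det some] [N dog]]]]]] [VP [AdvP [Adv deliberately]] [VP [V visited] [NP [Det every] [N grammar]]]]]
[S [NP [NP [NP [Det some] [N grammar]] [PP [P about] [NP [Pron he]]]] [PP [P on] [NP [Det some] [N dog]]]] [VP [AdvP [Adv deliberately]] [VP [V visited] [NP [Det every] [N grammar]]]]]
The trees differ in how a recursive rule is bracketed over the same span.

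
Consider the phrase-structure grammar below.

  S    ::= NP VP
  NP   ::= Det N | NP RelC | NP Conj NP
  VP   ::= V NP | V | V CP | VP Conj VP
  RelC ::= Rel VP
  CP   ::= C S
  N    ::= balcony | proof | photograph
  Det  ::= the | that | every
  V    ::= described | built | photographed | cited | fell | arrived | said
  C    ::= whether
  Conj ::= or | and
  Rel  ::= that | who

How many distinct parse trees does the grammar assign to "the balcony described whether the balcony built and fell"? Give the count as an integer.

2

The two bracketings:
[S [NP [Det the] [N balcony]] [VP [V described] [CP [C whether] [S [NP [Det the] [N balcony]] [VP [VP [V built]] [Conj and] [VP [V fell]]]]]]]
[S [NP [Det the] [N balcony]] [VP [VP [V described] [CP [C whether] [S [NP [Det the] [N balcony]] [VP [V built]]]]] [Conj and] [VP [V fell]]]]
The trees differ in how a recursive rule is bracketed over the same span.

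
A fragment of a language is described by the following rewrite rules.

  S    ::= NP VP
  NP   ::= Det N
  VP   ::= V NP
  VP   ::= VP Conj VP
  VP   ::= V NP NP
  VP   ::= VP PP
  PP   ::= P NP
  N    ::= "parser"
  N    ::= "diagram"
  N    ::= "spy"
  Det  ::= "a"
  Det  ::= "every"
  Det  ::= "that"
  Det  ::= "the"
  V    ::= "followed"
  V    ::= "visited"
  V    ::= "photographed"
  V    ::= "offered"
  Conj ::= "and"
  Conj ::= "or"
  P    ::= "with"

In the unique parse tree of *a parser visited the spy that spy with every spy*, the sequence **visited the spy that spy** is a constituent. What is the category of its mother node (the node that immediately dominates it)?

VP

S
  NP
    Det: a
    N: parser
  VP
    VP
      V: visited
      NP
        Det: the
        N: spy
      NP
        Det: that
        N: spy
    PP
      P: with
      NP
        Det: every
        N: spy
The span 'visited the spy that spy' is the VP node built by VP → V NP NP.
Its mother is the VP built by VP → VP PP.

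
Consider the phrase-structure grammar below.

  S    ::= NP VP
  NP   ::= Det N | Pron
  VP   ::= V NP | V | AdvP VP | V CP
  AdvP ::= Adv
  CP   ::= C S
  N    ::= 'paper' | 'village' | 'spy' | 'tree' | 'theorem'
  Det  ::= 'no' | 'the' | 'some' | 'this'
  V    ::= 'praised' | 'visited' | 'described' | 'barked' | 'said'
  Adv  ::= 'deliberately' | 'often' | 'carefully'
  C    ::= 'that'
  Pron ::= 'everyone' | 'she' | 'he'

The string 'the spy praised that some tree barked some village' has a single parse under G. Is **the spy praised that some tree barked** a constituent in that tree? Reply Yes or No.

[S [NP [Det the] [N spy]] [VP [V praised] [CP [C that] [S [NP [Det some] [N tree]] [VP [V barked] [NP [Det some] [N village]]]]]]]
The smallest constituent containing 'the spy praised that some tree barked' is the S spanning 'the spy praised that some tree barked some village'; no single node in the tree dominates exactly the given words.

No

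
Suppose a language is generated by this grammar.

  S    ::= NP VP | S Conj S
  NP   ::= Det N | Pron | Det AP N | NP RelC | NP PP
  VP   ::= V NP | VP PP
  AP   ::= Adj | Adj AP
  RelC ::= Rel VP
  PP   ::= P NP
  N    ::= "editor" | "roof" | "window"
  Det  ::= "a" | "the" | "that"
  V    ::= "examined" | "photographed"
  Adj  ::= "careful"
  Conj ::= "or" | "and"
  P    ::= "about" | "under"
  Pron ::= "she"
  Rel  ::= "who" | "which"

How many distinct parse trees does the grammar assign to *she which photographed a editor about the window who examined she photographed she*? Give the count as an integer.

Two of the 7 distinct bracketings:
[S [NP [NP [Pron she]] [RelC [Rel which] [VP [V photographed] [NP [NP [NP [Det a] [N editor]] [PP [P about] [NP [Det the] [N window]]]] [RelC [Rel who] [VP [V examined] [NP [Pron she]]]]]]]] [VP [V photographed] [NP [Pron she]]]]
[S [NP [NP [Pron she]] [RelC [Rel which] [VP [V photographed] [NP [NP [Det a] [N editor]] [PP [P about] [NP [NP [Det the] [N window]] [RelC [Rel who] [VP [V examined] [NP [Pron she]]]]]]]]]] [VP [V photographed] [NP [Pron she]]]]
The trees differ in how a recursive rule is bracketed over the same span.

7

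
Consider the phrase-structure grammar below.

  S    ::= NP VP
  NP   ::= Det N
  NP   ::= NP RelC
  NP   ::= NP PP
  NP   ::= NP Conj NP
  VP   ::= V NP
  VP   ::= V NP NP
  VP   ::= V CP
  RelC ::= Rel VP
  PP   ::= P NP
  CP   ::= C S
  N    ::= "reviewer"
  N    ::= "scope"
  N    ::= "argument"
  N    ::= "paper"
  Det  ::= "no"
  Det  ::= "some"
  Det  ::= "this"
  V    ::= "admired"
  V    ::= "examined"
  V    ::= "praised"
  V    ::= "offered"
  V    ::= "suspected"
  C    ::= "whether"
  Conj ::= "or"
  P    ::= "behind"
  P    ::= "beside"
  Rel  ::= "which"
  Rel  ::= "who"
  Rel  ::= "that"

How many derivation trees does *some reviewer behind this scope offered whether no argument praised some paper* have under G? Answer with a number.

1

[S [NP [NP [Det some] [N reviewer]] [PP [P behind] [NP [Det this] [N scope]]]] [VP [V offered] [CP [C whether] [S [NP [Det no] [N argument]] [VP [V praised] [NP [Det some] [N paper]]]]]]]
No rule offers an alternative attachment or grouping for any span, so this is the only derivation.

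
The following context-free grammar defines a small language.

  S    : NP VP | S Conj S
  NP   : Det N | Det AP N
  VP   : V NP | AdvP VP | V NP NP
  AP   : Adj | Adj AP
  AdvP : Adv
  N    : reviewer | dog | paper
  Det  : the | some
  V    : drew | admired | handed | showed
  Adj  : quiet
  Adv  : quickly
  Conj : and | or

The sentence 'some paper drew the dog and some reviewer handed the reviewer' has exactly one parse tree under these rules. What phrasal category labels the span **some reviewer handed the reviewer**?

[S [S [NP [Det some] [N paper]] [VP [V drew] [NP [Det the] [N dog]]]] [Conj and] [S [NP [Det some] [N reviewer]] [VP [V handed] [NP [Det the] [N reviewer]]]]]
The span 'some reviewer handed the reviewer' is the S node built by S → NP VP.

S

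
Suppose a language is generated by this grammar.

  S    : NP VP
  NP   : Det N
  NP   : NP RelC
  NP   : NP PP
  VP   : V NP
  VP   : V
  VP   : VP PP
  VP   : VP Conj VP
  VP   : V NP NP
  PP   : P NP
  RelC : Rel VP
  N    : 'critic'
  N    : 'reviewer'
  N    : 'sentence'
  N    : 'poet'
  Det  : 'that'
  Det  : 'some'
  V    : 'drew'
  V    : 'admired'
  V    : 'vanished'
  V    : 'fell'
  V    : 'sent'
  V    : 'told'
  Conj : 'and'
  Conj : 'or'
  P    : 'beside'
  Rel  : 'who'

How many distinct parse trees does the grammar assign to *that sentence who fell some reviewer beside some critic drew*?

Two of the 3 distinct bracketings:
[S [NP [NP [Det that] [N sentence]] [RelC [Rel who] [VP [V fell] [NP [NP [Det some] [N reviewer]] [PP [P beside] [NP [Det some] [N critic]]]]]]] [VP [V drew]]]
[S [NP [NP [Det that] [N sentence]] [RelC [Rel who] [VP [VP [V fell] [NP [Det some] [N reviewer]]] [PP [P beside] [NP [Det some] [N critic]]]]]] [VP [V drew]]]
The difference turns on whether NP → NP PP is used at the relevant span, versus an alternative expansion of NP.

3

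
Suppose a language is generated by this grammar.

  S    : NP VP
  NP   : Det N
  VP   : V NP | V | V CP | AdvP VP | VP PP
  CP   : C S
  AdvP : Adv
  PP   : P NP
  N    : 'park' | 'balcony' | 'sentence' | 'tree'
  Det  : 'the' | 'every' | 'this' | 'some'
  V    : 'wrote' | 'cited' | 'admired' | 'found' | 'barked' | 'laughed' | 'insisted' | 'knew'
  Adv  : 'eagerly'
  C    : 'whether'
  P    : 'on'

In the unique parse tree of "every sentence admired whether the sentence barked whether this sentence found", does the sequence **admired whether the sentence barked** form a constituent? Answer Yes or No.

[S [NP [Det every] [N sentence]] [VP [V admired] [CP [C whether] [S [NP [Det the] [N sentence]] [VP [V barked] [CP [C whether] [S [NP [Det this] [N sentence]] [VP [V found]]]]]]]]]
The smallest constituent containing 'admired whether the sentence barked' is the VP spanning 'admired whether the sentence barked whether this sentence found'; no single node in the tree dominates exactly the given words.

No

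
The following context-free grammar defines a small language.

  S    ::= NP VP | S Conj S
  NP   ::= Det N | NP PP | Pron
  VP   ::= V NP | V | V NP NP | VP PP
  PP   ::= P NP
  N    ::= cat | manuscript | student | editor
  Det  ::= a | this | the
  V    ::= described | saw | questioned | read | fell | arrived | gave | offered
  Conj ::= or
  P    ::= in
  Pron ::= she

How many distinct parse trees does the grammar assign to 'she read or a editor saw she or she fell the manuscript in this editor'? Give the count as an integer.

4

Two of the 4 distinct bracketings:
[S [S [NP [Pron she]] [VP [V read]]] [Conj or] [S [S [NP [Det a] [N editor]] [VP [V saw] [NP [Pron she]]]] [Conj or] [S [NP [Pron she]] [VP [V fell] [NP [NP [Det the] [N manuscript]] [PP [P in] [NP [Det this] [N editor]]]]]]]]
[S [S [NP [Pron she]] [VP [V read]]] [Conj or] [S [S [NP [Det a] [N editor]] [VP [V saw] [NP [Pron she]]]] [Conj or] [S [NP [Pron she]] [VP [VP [V fell] [NP [Det the] [N manuscript]]] [PP [P in] [NP [Det this] [N editor]]]]]]]
The difference turns on whether NP → NP PP is used at the relevant span, versus an alternative expansion of NP.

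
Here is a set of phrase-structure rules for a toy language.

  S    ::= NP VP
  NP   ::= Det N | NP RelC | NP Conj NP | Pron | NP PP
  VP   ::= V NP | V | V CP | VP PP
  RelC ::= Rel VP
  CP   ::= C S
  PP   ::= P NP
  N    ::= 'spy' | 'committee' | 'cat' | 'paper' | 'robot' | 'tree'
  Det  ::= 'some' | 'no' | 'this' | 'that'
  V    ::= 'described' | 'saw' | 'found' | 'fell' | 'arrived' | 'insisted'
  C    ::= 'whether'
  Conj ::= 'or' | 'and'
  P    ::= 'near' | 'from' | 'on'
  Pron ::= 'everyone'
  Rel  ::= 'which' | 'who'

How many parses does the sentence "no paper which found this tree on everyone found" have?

3

Two of the 3 distinct bracketings:
[S [NP [NP [Det no] [N paper]] [RelC [Rel which] [VP [V found] [NP [NP [Det this] [N tree]] [PP [P on] [NP [Pron everyone]]]]]]] [VP [V found]]]
[S [NP [NP [Det no] [N paper]] [RelC [Rel which] [VP [VP [V found] [NP [Det this] [N tree]]] [PP [P on] [NP [Pron everyone]]]]]] [VP [V found]]]
The difference turns on whether NP → NP PP is used at the relevant span, versus an alternative expansion of NP.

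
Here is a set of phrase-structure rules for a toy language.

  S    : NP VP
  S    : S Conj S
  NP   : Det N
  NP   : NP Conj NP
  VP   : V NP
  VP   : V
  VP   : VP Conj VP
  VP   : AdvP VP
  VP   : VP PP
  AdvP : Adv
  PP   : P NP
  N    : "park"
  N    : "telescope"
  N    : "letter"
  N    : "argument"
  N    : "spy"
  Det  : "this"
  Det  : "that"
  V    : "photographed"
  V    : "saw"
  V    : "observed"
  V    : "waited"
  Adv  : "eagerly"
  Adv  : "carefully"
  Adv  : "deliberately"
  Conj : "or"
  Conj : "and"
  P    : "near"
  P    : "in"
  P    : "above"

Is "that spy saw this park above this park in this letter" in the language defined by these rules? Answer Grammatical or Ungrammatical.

S
  NP
    Det: that
    N: spy
  VP
    VP
      VP
        V: saw
        NP
          Det: this
          N: park
      PP
        P: above
        NP
          Det: this
          N: park
    PP
      P: in
      NP
        Det: this
        N: letter
The bracketing above is licensed at every node by one of the given productions, with S at the root.

Grammatical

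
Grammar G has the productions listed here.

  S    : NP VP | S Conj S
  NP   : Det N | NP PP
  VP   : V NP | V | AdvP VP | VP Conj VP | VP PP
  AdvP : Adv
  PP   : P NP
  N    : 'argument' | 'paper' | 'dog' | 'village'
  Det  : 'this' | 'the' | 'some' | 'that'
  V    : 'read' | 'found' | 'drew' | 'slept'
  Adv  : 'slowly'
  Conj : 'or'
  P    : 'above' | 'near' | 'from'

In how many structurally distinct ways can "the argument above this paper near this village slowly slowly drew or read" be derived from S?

Two of the 6 distinct bracketings:
[S [NP [NP [Det the] [N argument]] [PP [P above] [NP [NP [Det this] [N paper]] [PP [P near] [NP [Det this] [N village]]]]]] [VP [AdvP [Adv slowly]] [VP [AdvP [Adv slowly]] [VP [VP [V drew]] [Conj or] [VP [V read]]]]]]
[S [NP [NP [Det the] [N argument]] [PP [P above] [NP [NP [Det this] [N paper]] [PP [P near] [NP [Det this] [N village]]]]]] [VP [AdvP [Adv slowly]] [VP [VP [AdvP [Adv slowly]] [VP [V drew]]] [Conj or] [VP [V read]]]]]
The trees differ in how a recursive rule is bracketed over the same span.

6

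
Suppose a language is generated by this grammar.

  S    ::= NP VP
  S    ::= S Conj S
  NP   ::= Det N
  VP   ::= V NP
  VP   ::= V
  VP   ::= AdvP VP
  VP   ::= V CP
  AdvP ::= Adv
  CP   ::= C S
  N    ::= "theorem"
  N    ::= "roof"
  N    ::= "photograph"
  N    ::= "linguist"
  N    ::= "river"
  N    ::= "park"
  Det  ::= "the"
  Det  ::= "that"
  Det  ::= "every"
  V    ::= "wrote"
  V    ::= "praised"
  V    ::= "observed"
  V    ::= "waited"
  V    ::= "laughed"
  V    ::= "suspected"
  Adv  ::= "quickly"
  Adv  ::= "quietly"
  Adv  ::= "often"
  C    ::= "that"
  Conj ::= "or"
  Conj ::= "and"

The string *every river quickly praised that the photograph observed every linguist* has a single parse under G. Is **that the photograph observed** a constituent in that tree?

No

[S [NP [Det every] [N river]] [VP [AdvP [Adv quickly]] [VP [V praised] [CP [C that] [S [NP [Det the] [N photograph]] [VP [V observed] [NP [Det every] [N linguist]]]]]]]]
The smallest constituent containing 'that the photograph observed' is the CP spanning 'that the photograph observed every linguist'; no single node in the tree dominates exactly the given words.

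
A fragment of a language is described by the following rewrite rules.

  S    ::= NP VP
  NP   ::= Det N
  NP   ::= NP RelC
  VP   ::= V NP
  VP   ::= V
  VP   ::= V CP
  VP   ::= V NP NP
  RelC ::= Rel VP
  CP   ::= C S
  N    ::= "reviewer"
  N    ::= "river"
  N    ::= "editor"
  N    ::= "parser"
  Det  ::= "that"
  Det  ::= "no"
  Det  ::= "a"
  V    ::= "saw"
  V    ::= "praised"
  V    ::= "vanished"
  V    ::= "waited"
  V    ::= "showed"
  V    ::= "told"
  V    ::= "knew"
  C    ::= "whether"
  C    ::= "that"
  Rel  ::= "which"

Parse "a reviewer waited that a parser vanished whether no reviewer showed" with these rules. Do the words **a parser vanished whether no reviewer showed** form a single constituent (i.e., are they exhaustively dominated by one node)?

Yes

[S [NP [Det a] [N reviewer]] [VP [V waited] [CP [C that] [S [NP [Det a] [N parser]] [VP [V vanished] [CP [C whether] [S [NP [Det no] [N reviewer]] [VP [V showed]]]]]]]]]
The words 'a parser vanished whether no reviewer showed' are exhaustively dominated by a single S node (built by S → NP VP), so they form a constituent.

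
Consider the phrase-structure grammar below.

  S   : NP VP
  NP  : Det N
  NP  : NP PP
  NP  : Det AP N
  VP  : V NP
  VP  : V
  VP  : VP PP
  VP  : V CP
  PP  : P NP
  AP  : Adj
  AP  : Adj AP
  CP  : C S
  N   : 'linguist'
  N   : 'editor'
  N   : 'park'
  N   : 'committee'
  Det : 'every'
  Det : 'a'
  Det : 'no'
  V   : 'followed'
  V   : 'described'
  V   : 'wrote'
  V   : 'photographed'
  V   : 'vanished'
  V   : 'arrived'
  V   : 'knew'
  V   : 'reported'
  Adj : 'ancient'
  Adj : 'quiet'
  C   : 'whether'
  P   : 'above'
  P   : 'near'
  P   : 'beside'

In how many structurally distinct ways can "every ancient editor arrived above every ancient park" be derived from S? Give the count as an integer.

[S [NP [Det every] [AP [Adj ancient]] [N editor]] [VP [VP [V arrived]] [PP [P above] [NP [Det every] [AP [Adj ancient]] [N park]]]]]
No rule offers an alternative attachment or grouping for any span, so this is the only derivation.

1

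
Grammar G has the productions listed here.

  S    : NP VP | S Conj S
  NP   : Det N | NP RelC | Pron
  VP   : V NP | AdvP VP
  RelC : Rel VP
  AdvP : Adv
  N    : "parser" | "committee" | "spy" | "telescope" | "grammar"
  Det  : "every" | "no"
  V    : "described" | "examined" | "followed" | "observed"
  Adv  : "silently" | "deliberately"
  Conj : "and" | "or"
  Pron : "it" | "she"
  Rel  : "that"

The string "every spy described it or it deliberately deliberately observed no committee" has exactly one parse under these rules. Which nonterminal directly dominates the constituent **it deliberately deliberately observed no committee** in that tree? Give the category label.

S
  S
    NP
      Det: every
      N: spy
    VP
      V: described
      NP
        Pron: it
  Conj: or
  S
    NP
      Pron: it
    VP
      AdvP
        Adv: deliberately
      VP
        AdvP
          Adv: deliberately
        VP
          V: observed
          NP
            Det: no
            N: committee
The span 'it deliberately deliberately observed no committee' is the S node built by S → NP VP.
Its mother is the S built by S → S Conj S.

S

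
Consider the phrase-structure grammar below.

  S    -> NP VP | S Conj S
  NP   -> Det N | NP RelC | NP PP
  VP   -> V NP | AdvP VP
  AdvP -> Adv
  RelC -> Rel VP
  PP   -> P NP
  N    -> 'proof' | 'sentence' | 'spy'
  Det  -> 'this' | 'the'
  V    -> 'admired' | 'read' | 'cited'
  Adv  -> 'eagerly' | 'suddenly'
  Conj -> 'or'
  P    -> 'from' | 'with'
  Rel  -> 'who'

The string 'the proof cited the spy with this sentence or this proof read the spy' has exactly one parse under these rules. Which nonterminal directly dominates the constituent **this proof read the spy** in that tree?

S

[S [S [NP [Det the] [N proof]] [VP [V cited] [NP [NP [Det the] [N spy]] [PP [P with] [NP [Det this] [N sentence]]]]]] [Conj or] [S [NP [Det this] [N proof]] [VP [V read] [NP [Det the] [N spy]]]]]
The span 'this proof read the spy' is the S node built by S → NP VP.
Its mother is the S built by S → S Conj S.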